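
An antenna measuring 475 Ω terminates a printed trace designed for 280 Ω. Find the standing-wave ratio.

For a purely resistive load, VSWR = R_L/Z_0 or Z_0/R_L (whichever > 1) = 475/280

VSWR ≈ 1.7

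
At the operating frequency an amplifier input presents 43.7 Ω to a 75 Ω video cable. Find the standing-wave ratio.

For a purely resistive load, VSWR = R_L/Z_0 or Z_0/R_L (whichever > 1) = 75/43.7

VSWR ≈ 1.72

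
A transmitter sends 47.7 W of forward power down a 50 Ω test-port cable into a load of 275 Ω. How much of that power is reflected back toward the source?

Γ = (275 − 50)/(275 + 50) = 0.692
|Γ|² = 0.479
P_refl = |Γ|²·P_inc = 22.9 W, P_del = (1 − |Γ|²)·P_inc = 24.8 W

P_reflected ≈ 22.9 W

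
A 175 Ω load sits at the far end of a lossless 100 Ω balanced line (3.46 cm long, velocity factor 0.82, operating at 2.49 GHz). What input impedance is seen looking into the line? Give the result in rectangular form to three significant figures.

Z_in ≈ 74.6 + j41.8 Ω

λ = v/f = 0.82·c / 2.49 GHz = 0.0988 m
βl = 2π·l/λ = 2π × 0.35 = 126°
tan(βl) = tan(126°) = -1.37
Z_in = Z_0·(Z_L + jZ_0·tanβl)/(Z_0 + jZ_L·tanβl)
     = 100·(175 − j137)/(100 − j240)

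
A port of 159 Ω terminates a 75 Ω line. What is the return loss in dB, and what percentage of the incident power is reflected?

RL ≈ 8.9 dB; 12.9% of incident power reflected

Γ = (159 − 75)/(159 + 75) = 0.359
RL = −20·log₁₀(0.359) = 8.9 dB
P_refl/P_inc = |Γ|² = 0.129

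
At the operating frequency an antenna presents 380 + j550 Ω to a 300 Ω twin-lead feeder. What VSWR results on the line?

Γ = (Z_L − Z_0)/(Z_L + Z_0) = (80 + j550)/(680 + j550)
|Γ| = 556/875 = 0.635
VSWR = (1 + |Γ|)/(1 − |Γ|) = 1.64/0.365

VSWR ≈ 4.49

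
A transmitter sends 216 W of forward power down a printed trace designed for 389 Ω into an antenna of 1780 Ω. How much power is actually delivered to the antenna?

Γ = (1780 − 389)/(1780 + 389) = 0.641
|Γ|² = 0.411
P_refl = |Γ|²·P_inc = 88.8 W, P_del = (1 − |Γ|²)·P_inc = 127 W

P_delivered ≈ 127 W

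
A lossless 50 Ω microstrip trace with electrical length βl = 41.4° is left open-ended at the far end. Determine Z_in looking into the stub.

tan(βl) = 0.882
For an open-ended stub, Z_in = −jZ_0·cot(βl) = −jZ_0/tan(βl)

Z_in ≈ −j56.7 Ω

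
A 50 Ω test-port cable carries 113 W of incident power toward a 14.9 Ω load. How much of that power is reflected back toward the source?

Γ = (14.9 − 50)/(14.9 + 50) = -0.541
|Γ|² = 0.292
P_refl = |Γ|²·P_inc = 33.1 W, P_del = (1 − |Γ|²)·P_inc = 79.9 W

P_reflected ≈ 33.1 W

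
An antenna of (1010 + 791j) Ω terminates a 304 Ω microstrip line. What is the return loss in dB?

Γ = (706 + j791)/(1314 + j791), |Γ| = 0.691
RL = −20·log₁₀|Γ| = −20·log₁₀(0.691)

RL ≈ 3.21 dB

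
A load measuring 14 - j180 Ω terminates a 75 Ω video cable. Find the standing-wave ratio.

VSWR ≈ 36.4

Γ = (Z_L − Z_0)/(Z_L + Z_0) = (-61 − j180)/(89 − j180)
|Γ| = 190/201 = 0.946
VSWR = (1 + |Γ|)/(1 − |Γ|) = 1.95/0.0535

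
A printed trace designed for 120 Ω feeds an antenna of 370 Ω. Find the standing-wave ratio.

VSWR ≈ 3.08

For a purely resistive load, VSWR = R_L/Z_0 or Z_0/R_L (whichever > 1) = 370/120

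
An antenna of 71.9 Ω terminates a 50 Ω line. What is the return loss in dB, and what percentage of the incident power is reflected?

RL ≈ 14.9 dB; 3.23% of incident power reflected

Γ = (71.9 − 50)/(71.9 + 50) = 0.18
RL = −20·log₁₀(0.18) = 14.9 dB
P_refl/P_inc = |Γ|² = 0.0323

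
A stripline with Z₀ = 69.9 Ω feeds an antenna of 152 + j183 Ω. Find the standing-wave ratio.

Γ = (Z_L − Z_0)/(Z_L + Z_0) = (82.1 + j183)/(221.9 + j183)
|Γ| = 201/288 = 0.697
VSWR = (1 + |Γ|)/(1 − |Γ|) = 1.7/0.303

VSWR ≈ 5.61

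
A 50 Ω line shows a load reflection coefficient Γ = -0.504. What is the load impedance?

Z_L ≈ 16.5 Ω

Z_L = Z_0·(1 + Γ)/(1 − Γ) = 50·(0.496)/(1.5)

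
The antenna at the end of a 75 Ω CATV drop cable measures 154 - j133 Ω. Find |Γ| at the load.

|Γ| ≈ 0.584

Γ = (Z_L − Z_0)/(Z_L + Z_0) = (79 − j133)/(229 − j133)
|Γ| = 155/265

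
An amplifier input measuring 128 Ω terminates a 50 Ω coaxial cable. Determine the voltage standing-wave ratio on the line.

VSWR ≈ 2.56

Γ = (128 − 50)/(128 + 50) = 0.438
VSWR = (1 + 0.438)/(1 − 0.438)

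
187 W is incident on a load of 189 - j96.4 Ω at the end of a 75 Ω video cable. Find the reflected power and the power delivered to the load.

|Γ| = |(114 − j96.4)/(264 − j96.4)| = 0.531
|Γ|² = 0.282
P_refl = |Γ|²·P_inc = 52.8 W, P_del = (1 − |Γ|²)·P_inc = 134 W

P_reflected ≈ 52.8 W; P_delivered ≈ 134 W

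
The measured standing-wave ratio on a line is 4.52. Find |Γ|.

|Γ| ≈ 0.638

|Γ| = (S − 1)/(S + 1) = (4.52 − 1)/(4.52 + 1) = 3.52/5.52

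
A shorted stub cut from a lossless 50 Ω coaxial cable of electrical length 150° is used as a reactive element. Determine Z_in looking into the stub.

Z_in ≈ −j28.9 Ω

tan(βl) = -0.577
For a shorted stub, Z_in = jZ_0·tan(βl)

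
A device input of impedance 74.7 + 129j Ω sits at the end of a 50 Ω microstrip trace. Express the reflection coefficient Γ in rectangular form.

Γ = (Z_L − Z_0)/(Z_L + Z_0) = (24.7 + j129)/(124.7 + j129)

Γ ≈ 0.613 + j0.401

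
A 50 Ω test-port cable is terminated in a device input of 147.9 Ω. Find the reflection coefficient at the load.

Γ = 0.495

Γ = (Z_L − Z_0)/(Z_L + Z_0) = (147.9 − 50)/(147.9 + 50) = 97.9/197.9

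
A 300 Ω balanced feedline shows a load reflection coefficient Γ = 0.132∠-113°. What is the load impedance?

Z_L ≈ 263 − j65.1 Ω

Z_L = Z_0·(1 + Γ)/(1 − Γ) = 300·(0.948 − j0.122)/(1.05 + j0.122)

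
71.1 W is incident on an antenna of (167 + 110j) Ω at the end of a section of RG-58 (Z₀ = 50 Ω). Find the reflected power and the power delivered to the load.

P_reflected ≈ 31 W; P_delivered ≈ 40.1 W

|Γ| = |(117 + j110)/(217 + j110)| = 0.66
|Γ|² = 0.436
P_refl = |Γ|²·P_inc = 31 W, P_del = (1 − |Γ|²)·P_inc = 40.1 W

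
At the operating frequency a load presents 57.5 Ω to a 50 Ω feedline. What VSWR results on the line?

VSWR ≈ 1.15

For a purely resistive load, VSWR = R_L/Z_0 or Z_0/R_L (whichever > 1) = 57.5/50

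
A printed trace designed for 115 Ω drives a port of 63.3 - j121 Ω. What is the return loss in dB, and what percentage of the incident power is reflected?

Γ = (-51.7 − j121)/(178.3 − j121), |Γ| = 0.611
RL = −20·log₁₀(0.611) = 4.28 dB
P_refl/P_inc = |Γ|² = 0.373

RL ≈ 4.28 dB; 37.3% of incident power reflected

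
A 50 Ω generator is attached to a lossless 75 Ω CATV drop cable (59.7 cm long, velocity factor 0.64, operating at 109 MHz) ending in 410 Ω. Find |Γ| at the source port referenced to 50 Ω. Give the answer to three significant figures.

λ = v/f = 0.64·c / 109 MHz = 1.76 m
βl = 2π·l/λ = 2π × 0.339 = 122°
tan(βl) = -1.6
Z_in = Z_0·(Z_L + jZ_0·tanβl)/(Z_0 + jZ_L·tanβl) = 18.8 + j44.7 Ω
Γ_s = (Z_in − Z_s)/(Z_in + Z_s) = (-31.2 + j44.7)/(68.8 + j44.7), |Γ_s| = 0.664

|Γ| ≈ 0.664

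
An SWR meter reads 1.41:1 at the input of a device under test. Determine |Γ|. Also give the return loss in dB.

|Γ| = (S − 1)/(S + 1) = (1.41 − 1)/(1.41 + 1) = 0.41/2.41
RL = −20·log₁₀|Γ| = −20·log₁₀(0.17)

|Γ| ≈ 0.17; return loss ≈ 15.4 dB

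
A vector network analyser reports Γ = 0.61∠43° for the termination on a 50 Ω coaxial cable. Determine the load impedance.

Z_L ≈ 65.4 + j86.7 Ω

Z_L = Z_0·(1 + Γ)/(1 − Γ) = 50·(1.45 + j0.416)/(0.554 − j0.416)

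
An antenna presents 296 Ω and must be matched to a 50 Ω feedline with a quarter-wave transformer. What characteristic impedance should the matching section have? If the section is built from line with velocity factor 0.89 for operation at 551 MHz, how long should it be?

Z_qwt = √(Z_0·R_L) = √(50 × 296) = √14800
λ = 0.89·c/f = 0.485 m, so l = λ/4 = 0.121 m

Z_qwt ≈ 122 Ω; length ≈ 12.1 cm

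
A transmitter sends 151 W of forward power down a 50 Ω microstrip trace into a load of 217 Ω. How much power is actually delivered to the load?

P_delivered ≈ 91.9 W

Γ = (217 − 50)/(217 + 50) = 0.625
|Γ|² = 0.391
P_refl = |Γ|²·P_inc = 59.1 W, P_del = (1 − |Γ|²)·P_inc = 91.9 W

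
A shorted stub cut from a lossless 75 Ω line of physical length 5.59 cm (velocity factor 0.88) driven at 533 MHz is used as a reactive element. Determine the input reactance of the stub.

X_in ≈ 64.3 Ω (inductive)

λ = v/f = 0.88·c / 533 MHz = 0.495 m
βl = 2π·l/λ = 2π × 0.113 = 40.6°
tan(βl) = 0.858
For a shorted stub, Z_in = jZ_0·tan(βl)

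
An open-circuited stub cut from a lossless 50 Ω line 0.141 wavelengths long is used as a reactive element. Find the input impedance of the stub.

Z_in ≈ −j40.8 Ω

βl = 2π × 0.141 = 50.8°
tan(βl) = 1.22
For an open-circuited stub, Z_in = −jZ_0·cot(βl) = −jZ_0/tan(βl)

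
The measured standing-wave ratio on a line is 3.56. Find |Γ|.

|Γ| = (S − 1)/(S + 1) = (3.56 − 1)/(3.56 + 1) = 2.56/4.56

|Γ| ≈ 0.561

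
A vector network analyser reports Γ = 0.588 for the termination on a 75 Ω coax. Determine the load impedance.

Z_L ≈ 289 Ω

Z_L = Z_0·(1 + Γ)/(1 − Γ) = 75·(1.59)/(0.412)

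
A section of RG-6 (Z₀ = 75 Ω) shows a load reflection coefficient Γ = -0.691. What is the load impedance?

Z_L = Z_0·(1 + Γ)/(1 − Γ) = 75·(0.309)/(1.69)

Z_L ≈ 13.7 Ω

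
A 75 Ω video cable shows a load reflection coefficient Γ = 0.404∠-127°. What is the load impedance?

Z_L ≈ 38 − j29.3 Ω

Z_L = Z_0·(1 + Γ)/(1 − Γ) = 75·(0.757 − j0.323)/(1.24 + j0.323)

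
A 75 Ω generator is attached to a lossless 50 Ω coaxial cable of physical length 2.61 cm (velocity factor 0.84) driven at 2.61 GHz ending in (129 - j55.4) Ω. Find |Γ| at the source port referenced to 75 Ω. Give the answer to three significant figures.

|Γ| ≈ 0.636

λ = v/f = 0.84·c / 2.61 GHz = 0.0966 m
βl = 2π·l/λ = 2π × 0.27 = 97.3°
tan(βl) = -7.79
Z_in = Z_0·(Z_L + jZ_0·tanβl)/(Z_0 + jZ_L·tanβl) = 17.2 + j13 Ω
Γ_s = (Z_in − Z_s)/(Z_in + Z_s) = (-57.8 + j13)/(92.2 + j13), |Γ_s| = 0.636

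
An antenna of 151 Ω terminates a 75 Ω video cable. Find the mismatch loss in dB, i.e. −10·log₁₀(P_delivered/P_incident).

Γ = (151 − 75)/(151 + 75) = 0.336
|Γ|² = 0.113, so P_del/P_inc = 1 − |Γ|² = 0.887
ML = −10·log₁₀(1 − |Γ|²)

mismatch loss ≈ 0.521 dB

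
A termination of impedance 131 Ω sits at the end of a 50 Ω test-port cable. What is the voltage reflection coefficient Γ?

Γ = (Z_L − Z_0)/(Z_L + Z_0) = (131 − 50)/(131 + 50) = 81/181

Γ = 0.448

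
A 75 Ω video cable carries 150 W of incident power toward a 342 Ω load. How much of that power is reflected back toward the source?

P_reflected ≈ 61.5 W

Γ = (342 − 75)/(342 + 75) = 0.64
|Γ|² = 0.41
P_refl = |Γ|²·P_inc = 61.5 W, P_del = (1 − |Γ|²)·P_inc = 88.5 W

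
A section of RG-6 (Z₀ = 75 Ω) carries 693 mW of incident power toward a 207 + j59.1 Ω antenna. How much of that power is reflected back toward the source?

|Γ| = |(132 + j59.1)/(282 + j59.1)| = 0.502
|Γ|² = 0.252
P_refl = |Γ|²·P_inc = 175 mW, P_del = (1 − |Γ|²)·P_inc = 518 mW

P_reflected ≈ 175 mW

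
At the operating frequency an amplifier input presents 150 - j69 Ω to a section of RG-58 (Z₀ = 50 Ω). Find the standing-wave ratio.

Γ = (Z_L − Z_0)/(Z_L + Z_0) = (100 − j69)/(200 − j69)
|Γ| = 121/212 = 0.574
VSWR = (1 + |Γ|)/(1 − |Γ|) = 1.57/0.426

VSWR ≈ 3.7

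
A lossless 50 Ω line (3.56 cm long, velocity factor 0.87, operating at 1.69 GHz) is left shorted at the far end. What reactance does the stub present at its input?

λ = v/f = 0.87·c / 1.69 GHz = 0.154 m
βl = 2π·l/λ = 2π × 0.231 = 83°
tan(βl) = 8.13
For a shorted stub, Z_in = jZ_0·tan(βl)

X_in ≈ 406 Ω (inductive)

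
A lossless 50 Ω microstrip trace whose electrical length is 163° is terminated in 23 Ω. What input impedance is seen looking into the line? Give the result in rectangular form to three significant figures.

Z_in ≈ 24.7 − j11.8 Ω

tan(βl) = tan(163°) = -0.306
Z_in = Z_0·(Z_L + jZ_0·tanβl)/(Z_0 + jZ_L·tanβl)
     = 50·(23 − j15.3)/(50 − j7.03)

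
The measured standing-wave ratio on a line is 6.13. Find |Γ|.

|Γ| ≈ 0.719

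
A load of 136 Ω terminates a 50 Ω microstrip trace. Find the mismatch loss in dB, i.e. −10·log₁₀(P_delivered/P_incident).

mismatch loss ≈ 1.04 dB

Γ = (136 − 50)/(136 + 50) = 0.462
|Γ|² = 0.214, so P_del/P_inc = 1 − |Γ|² = 0.786
ML = −10·log₁₀(1 − |Γ|²)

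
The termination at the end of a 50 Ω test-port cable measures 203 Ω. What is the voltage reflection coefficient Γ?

Γ = 0.605

Γ = (Z_L − Z_0)/(Z_L + Z_0) = (203 − 50)/(203 + 50) = 153/253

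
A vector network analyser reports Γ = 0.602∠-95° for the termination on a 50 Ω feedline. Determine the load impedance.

Z_L ≈ 21.7 − j40.9 Ω

Z_L = Z_0·(1 + Γ)/(1 − Γ) = 50·(0.948 − j0.6)/(1.05 + j0.6)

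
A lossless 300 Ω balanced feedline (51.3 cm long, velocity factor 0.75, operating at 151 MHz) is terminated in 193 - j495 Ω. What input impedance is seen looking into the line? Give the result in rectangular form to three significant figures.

λ = v/f = 0.75·c / 151 MHz = 1.49 m
βl = 2π·l/λ = 2π × 0.344 = 124°
tan(βl) = tan(124°) = -1.49
Z_in = Z_0·(Z_L + jZ_0·tanβl)/(Z_0 + jZ_L·tanβl)
     = 300·(193 − j941)/(-436 − j287)

Z_in ≈ 205 + j513 Ω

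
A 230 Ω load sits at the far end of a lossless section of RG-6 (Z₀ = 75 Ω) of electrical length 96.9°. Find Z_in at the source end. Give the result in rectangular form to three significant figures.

Z_in ≈ 24.8 + j8.1 Ω

tan(βl) = tan(96.9°) = -8.26
Z_in = Z_0·(Z_L + jZ_0·tanβl)/(Z_0 + jZ_L·tanβl)
     = 75·(230 − j620)/(75 − j1900)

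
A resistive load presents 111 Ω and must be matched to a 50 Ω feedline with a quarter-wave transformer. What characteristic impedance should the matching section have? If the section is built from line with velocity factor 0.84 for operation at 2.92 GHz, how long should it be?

Z_qwt = √(Z_0·R_L) = √(50 × 111) = √5550
λ = 0.84·c/f = 0.0863 m, so l = λ/4 = 0.0216 m

Z_qwt ≈ 74.5 Ω; length ≈ 2.16 cm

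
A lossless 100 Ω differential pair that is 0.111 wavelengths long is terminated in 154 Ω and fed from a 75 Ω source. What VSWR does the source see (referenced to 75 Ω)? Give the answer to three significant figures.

βl = 2π × 0.111 = 40°
tan(βl) = 0.838
Z_in = Z_0·(Z_L + jZ_0·tanβl)/(Z_0 + jZ_L·tanβl) = 98.4 − j43.1 Ω
Γ_s = (Z_in − Z_s)/(Z_in + Z_s) = (23.4 − j43.1)/(173 − j43.1), |Γ_s| = 0.275
VSWR = (1 + |Γ_s|)/(1 − |Γ_s|)

VSWR ≈ 1.76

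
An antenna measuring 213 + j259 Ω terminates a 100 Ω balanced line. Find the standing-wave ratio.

VSWR ≈ 5.57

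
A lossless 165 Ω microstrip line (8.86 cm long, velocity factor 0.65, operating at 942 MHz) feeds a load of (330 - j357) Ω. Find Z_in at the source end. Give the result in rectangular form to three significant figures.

λ = v/f = 0.65·c / 942 MHz = 0.207 m
βl = 2π·l/λ = 2π × 0.428 = 154°
tan(βl) = tan(154°) = -0.486
Z_in = Z_0·(Z_L + jZ_0·tanβl)/(Z_0 + jZ_L·tanβl)
     = 165·(330 − j437)/(-8.49 − j160)

Z_in ≈ 431 + j362 Ω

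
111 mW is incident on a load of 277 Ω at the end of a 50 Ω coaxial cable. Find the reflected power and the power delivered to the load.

P_reflected ≈ 53.5 mW; P_delivered ≈ 57.5 mW

Γ = (277 − 50)/(277 + 50) = 0.694
|Γ|² = 0.482
P_refl = |Γ|²·P_inc = 53.5 mW, P_del = (1 − |Γ|²)·P_inc = 57.5 mW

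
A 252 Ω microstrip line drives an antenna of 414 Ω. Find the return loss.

RL ≈ 12.3 dB

Γ = (414 − 252)/(414 + 252) = 0.243
RL = −20·log₁₀|Γ| = −20·log₁₀(0.243)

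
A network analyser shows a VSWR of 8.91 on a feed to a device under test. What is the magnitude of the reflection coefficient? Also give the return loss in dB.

|Γ| = (S − 1)/(S + 1) = (8.91 − 1)/(8.91 + 1) = 7.91/9.91
RL = −20·log₁₀|Γ| = −20·log₁₀(0.798)

|Γ| ≈ 0.798; return loss ≈ 1.96 dB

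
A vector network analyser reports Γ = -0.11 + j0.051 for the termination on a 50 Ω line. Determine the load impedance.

Z_L = Z_0·(1 + Γ)/(1 − Γ) = 50·(0.89 + j0.051)/(1.11 − j0.051)

Z_L ≈ 39.9 + j4.13 Ω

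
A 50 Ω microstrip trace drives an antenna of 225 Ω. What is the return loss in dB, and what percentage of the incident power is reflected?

Γ = (225 − 50)/(225 + 50) = 0.636
RL = −20·log₁₀(0.636) = 3.93 dB
P_refl/P_inc = |Γ|² = 0.405

RL ≈ 3.93 dB; 40.5% of incident power reflected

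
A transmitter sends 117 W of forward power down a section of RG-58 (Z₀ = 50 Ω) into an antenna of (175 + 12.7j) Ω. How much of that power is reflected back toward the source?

P_reflected ≈ 36.4 W

|Γ| = |(125 + j12.7)/(225 + j12.7)| = 0.558
|Γ|² = 0.311
P_refl = |Γ|²·P_inc = 36.4 W, P_del = (1 − |Γ|²)·P_inc = 80.6 W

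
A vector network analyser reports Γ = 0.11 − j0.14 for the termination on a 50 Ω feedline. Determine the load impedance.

Z_L = Z_0·(1 + Γ)/(1 − Γ) = 50·(1.11 − j0.14)/(0.89 + j0.14)

Z_L ≈ 59.6 − j17.2 Ω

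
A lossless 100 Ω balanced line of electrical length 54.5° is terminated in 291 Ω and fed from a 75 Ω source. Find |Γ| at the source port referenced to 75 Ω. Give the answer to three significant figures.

tan(βl) = 1.4
Z_in = Z_0·(Z_L + jZ_0·tanβl)/(Z_0 + jZ_L·tanβl) = 48.9 − j59.3 Ω
Γ_s = (Z_in − Z_s)/(Z_in + Z_s) = (-26.1 − j59.3)/(124 − j59.3), |Γ_s| = 0.472

|Γ| ≈ 0.472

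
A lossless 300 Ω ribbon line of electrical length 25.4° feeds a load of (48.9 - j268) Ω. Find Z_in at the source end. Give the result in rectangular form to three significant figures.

Z_in ≈ 29.5 − j89.8 Ω

tan(βl) = tan(25.4°) = 0.475
Z_in = Z_0·(Z_L + jZ_0·tanβl)/(Z_0 + jZ_L·tanβl)
     = 300·(48.9 − j126)/(427 + j23.2)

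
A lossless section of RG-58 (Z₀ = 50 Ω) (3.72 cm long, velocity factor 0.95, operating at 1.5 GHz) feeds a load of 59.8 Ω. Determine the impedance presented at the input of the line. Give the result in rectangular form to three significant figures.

Z_in ≈ 43.3 − j4.9 Ω

λ = v/f = 0.95·c / 1.5 GHz = 0.19 m
βl = 2π·l/λ = 2π × 0.196 = 70.5°
tan(βl) = tan(70.5°) = 2.82
Z_in = Z_0·(Z_L + jZ_0·tanβl)/(Z_0 + jZ_L·tanβl)
     = 50·(59.8 + j141)/(50 + j169)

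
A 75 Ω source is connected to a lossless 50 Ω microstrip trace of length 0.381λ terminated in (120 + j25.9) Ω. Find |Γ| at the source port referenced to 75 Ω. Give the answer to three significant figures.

βl = 2π × 0.381 = 137°
tan(βl) = -0.927
Z_in = Z_0·(Z_L + jZ_0·tanβl)/(Z_0 + jZ_L·tanβl) = 31.2 + j33.1 Ω
Γ_s = (Z_in − Z_s)/(Z_in + Z_s) = (-43.8 + j33.1)/(106 + j33.1), |Γ_s| = 0.493

|Γ| ≈ 0.493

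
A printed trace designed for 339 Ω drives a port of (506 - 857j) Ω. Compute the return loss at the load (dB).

Γ = (167 − j857)/(845 − j857), |Γ| = 0.725
RL = −20·log₁₀|Γ| = −20·log₁₀(0.725)

RL ≈ 2.79 dB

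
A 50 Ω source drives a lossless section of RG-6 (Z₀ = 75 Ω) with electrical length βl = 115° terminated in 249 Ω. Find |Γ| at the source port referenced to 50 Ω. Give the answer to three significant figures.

|Γ| ≈ 0.467

tan(βl) = -2.14
Z_in = Z_0·(Z_L + jZ_0·tanβl)/(Z_0 + jZ_L·tanβl) = 27 + j31.2 Ω
Γ_s = (Z_in − Z_s)/(Z_in + Z_s) = (-23 + j31.2)/(77 + j31.2), |Γ_s| = 0.467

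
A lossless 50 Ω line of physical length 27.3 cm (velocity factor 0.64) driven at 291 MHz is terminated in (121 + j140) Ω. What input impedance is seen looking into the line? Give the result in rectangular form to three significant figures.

Z_in ≈ 17.7 + j50.5 Ω

λ = v/f = 0.64·c / 291 MHz = 0.66 m
βl = 2π·l/λ = 2π × 0.414 = 149°
tan(βl) = tan(149°) = -0.602
Z_in = Z_0·(Z_L + jZ_0·tanβl)/(Z_0 + jZ_L·tanβl)
     = 50·(121 + j110)/(134 − j72.8)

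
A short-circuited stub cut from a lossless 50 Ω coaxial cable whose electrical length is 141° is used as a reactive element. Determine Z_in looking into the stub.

Z_in ≈ −j40.5 Ω

tan(βl) = -0.81
For a short-circuited stub, Z_in = jZ_0·tan(βl)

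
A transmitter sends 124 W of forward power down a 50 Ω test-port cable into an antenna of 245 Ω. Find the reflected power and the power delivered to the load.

Γ = (245 − 50)/(245 + 50) = 0.661
|Γ|² = 0.437
P_refl = |Γ|²·P_inc = 54.2 W, P_del = (1 − |Γ|²)·P_inc = 69.8 W

P_reflected ≈ 54.2 W; P_delivered ≈ 69.8 W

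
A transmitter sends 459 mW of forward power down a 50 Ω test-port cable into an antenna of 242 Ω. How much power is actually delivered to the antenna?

Γ = (242 − 50)/(242 + 50) = 0.658
|Γ|² = 0.432
P_refl = |Γ|²·P_inc = 198 mW, P_del = (1 − |Γ|²)·P_inc = 261 mW

P_delivered ≈ 261 mW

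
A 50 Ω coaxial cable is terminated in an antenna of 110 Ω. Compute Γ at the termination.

Γ = (Z_L − Z_0)/(Z_L + Z_0) = (110 − 50)/(110 + 50) = 60/160

Γ = 0.375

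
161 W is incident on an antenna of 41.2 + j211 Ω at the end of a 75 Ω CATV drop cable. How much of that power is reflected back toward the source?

|Γ| = |(-33.8 + j211)/(116.2 + j211)| = 0.887
|Γ|² = 0.787
P_refl = |Γ|²·P_inc = 127 W, P_del = (1 − |Γ|²)·P_inc = 34.3 W

P_reflected ≈ 127 W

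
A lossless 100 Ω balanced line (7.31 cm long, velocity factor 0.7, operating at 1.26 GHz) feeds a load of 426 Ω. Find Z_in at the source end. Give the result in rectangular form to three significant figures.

Z_in ≈ 124 + j174 Ω

λ = v/f = 0.7·c / 1.26 GHz = 0.167 m
βl = 2π·l/λ = 2π × 0.439 = 158°
tan(βl) = tan(158°) = -0.406
Z_in = Z_0·(Z_L + jZ_0·tanβl)/(Z_0 + jZ_L·tanβl)
     = 100·(426 − j40.6)/(100 − j173)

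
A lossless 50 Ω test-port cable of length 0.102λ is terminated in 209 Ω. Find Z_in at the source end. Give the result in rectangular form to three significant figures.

Z_in ≈ 30.3 − j57.3 Ω

βl = 2π × 0.102 = 36.7°
tan(βl) = tan(36.7°) = 0.746
Z_in = Z_0·(Z_L + jZ_0·tanβl)/(Z_0 + jZ_L·tanβl)
     = 50·(209 + j37.3)/(50 + j156)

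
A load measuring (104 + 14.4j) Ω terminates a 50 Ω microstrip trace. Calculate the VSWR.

VSWR ≈ 2.13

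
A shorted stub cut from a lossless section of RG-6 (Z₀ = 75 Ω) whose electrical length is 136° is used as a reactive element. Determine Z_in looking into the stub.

tan(βl) = -0.966
For a shorted stub, Z_in = jZ_0·tan(βl)

Z_in ≈ −j72.4 Ω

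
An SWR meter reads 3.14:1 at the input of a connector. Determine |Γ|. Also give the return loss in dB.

|Γ| ≈ 0.517; return loss ≈ 5.73 dB

|Γ| = (S − 1)/(S + 1) = (3.14 − 1)/(3.14 + 1) = 2.14/4.14
RL = −20·log₁₀|Γ| = −20·log₁₀(0.517)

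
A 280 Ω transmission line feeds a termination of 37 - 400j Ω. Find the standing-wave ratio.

VSWR ≈ 23.1

Γ = (Z_L − Z_0)/(Z_L + Z_0) = (-243 − j400)/(317 − j400)
|Γ| = 468/510 = 0.917
VSWR = (1 + |Γ|)/(1 − |Γ|) = 1.92/0.083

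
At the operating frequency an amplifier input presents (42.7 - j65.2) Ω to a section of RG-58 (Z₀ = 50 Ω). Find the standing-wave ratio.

VSWR ≈ 3.75

Γ = (Z_L − Z_0)/(Z_L + Z_0) = (-7.3 − j65.2)/(92.7 − j65.2)
|Γ| = 65.6/113 = 0.579
VSWR = (1 + |Γ|)/(1 − |Γ|) = 1.58/0.421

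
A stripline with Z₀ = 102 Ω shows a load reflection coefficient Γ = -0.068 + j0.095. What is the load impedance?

Z_L = Z_0·(1 + Γ)/(1 − Γ) = 102·(0.932 + j0.095)/(1.07 − j0.095)

Z_L ≈ 87.5 + j16.9 Ω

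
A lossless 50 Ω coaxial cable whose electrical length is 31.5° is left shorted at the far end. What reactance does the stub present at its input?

tan(βl) = 0.613
For a shorted stub, Z_in = jZ_0·tan(βl)

X_in ≈ 30.6 Ω (inductive)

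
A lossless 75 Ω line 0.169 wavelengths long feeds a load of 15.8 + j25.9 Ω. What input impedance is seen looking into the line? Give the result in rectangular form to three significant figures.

βl = 2π × 0.169 = 60.8°
tan(βl) = tan(60.8°) = 1.79
Z_in = Z_0·(Z_L + jZ_0·tanβl)/(Z_0 + jZ_L·tanβl)
     = 75·(15.8 + j160)/(28.6 + j28.3)

Z_in ≈ 231 + j192 Ω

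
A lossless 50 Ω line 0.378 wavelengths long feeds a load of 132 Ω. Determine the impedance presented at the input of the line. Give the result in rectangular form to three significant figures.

βl = 2π × 0.378 = 136°
tan(βl) = tan(136°) = -0.963
Z_in = Z_0·(Z_L + jZ_0·tanβl)/(Z_0 + jZ_L·tanβl)
     = 50·(132 − j48.1)/(50 − j127)

Z_in ≈ 34.1 + j38.5 Ω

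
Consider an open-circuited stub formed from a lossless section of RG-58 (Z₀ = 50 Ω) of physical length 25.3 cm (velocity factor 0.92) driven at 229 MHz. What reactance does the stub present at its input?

λ = v/f = 0.92·c / 229 MHz = 1.21 m
βl = 2π·l/λ = 2π × 0.21 = 75.6°
tan(βl) = 3.89
For an open-circuited stub, Z_in = −jZ_0·cot(βl) = −jZ_0/tan(βl)

X_in ≈ -12.9 Ω (capacitive)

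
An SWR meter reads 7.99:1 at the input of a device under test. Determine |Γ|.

|Γ| ≈ 0.778

|Γ| = (S − 1)/(S + 1) = (7.99 − 1)/(7.99 + 1) = 6.99/8.99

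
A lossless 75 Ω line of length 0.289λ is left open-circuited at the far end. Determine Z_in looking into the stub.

βl = 2π × 0.289 = 104°
tan(βl) = -4
For an open-circuited stub, Z_in = −jZ_0·cot(βl) = −jZ_0/tan(βl)

Z_in ≈ +j18.8 Ω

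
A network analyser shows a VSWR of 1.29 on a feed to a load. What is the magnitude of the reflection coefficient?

|Γ| = (S − 1)/(S + 1) = (1.29 − 1)/(1.29 + 1) = 0.29/2.29

|Γ| ≈ 0.127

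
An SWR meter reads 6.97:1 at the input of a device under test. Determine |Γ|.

|Γ| = (S − 1)/(S + 1) = (6.97 − 1)/(6.97 + 1) = 5.97/7.97

|Γ| ≈ 0.749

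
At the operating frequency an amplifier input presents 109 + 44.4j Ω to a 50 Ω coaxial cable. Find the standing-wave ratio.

Γ = (Z_L − Z_0)/(Z_L + Z_0) = (59 + j44.4)/(159 + j44.4)
|Γ| = 73.8/165 = 0.447
VSWR = (1 + |Γ|)/(1 − |Γ|) = 1.45/0.553

VSWR ≈ 2.62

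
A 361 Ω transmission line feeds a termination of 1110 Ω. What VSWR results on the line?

VSWR ≈ 3.07

For a purely resistive load, VSWR = R_L/Z_0 or Z_0/R_L (whichever > 1) = 1110/361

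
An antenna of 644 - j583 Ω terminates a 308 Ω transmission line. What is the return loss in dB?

RL ≈ 4.4 dB

Γ = (336 − j583)/(952 − j583), |Γ| = 0.603
RL = −20·log₁₀|Γ| = −20·log₁₀(0.603)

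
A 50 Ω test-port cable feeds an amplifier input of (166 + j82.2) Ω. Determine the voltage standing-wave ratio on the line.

Γ = (Z_L − Z_0)/(Z_L + Z_0) = (116 + j82.2)/(216 + j82.2)
|Γ| = 142/231 = 0.615
VSWR = (1 + |Γ|)/(1 − |Γ|) = 1.62/0.385

VSWR ≈ 4.2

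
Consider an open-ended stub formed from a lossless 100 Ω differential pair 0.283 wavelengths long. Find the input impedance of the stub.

Z_in ≈ +j21 Ω

βl = 2π × 0.283 = 102°
tan(βl) = -4.75
For an open-ended stub, Z_in = −jZ_0·cot(βl) = −jZ_0/tan(βl)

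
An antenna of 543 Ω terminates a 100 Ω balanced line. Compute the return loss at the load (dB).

RL ≈ 3.24 dB

Γ = (543 − 100)/(543 + 100) = 0.689
RL = −20·log₁₀|Γ| = −20·log₁₀(0.689)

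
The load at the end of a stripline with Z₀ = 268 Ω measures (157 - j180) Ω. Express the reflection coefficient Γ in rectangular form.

Γ = (Z_L − Z_0)/(Z_L + Z_0) = (-111 − j180)/(425 − j180)

Γ ≈ -0.0694 − j0.453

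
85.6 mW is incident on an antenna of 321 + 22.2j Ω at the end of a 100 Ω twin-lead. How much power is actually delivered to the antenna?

|Γ| = |(221 + j22.2)/(421 + j22.2)| = 0.527
|Γ|² = 0.278
P_refl = |Γ|²·P_inc = 23.8 mW, P_del = (1 − |Γ|²)·P_inc = 61.8 mW

P_delivered ≈ 61.8 mW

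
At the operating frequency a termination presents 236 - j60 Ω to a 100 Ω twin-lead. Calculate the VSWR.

Γ = (Z_L − Z_0)/(Z_L + Z_0) = (136 − j60)/(336 − j60)
|Γ| = 149/341 = 0.436
VSWR = (1 + |Γ|)/(1 − |Γ|) = 1.44/0.564

VSWR ≈ 2.54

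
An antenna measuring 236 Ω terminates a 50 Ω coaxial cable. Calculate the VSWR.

VSWR ≈ 4.72

For a purely resistive load, VSWR = R_L/Z_0 or Z_0/R_L (whichever > 1) = 236/50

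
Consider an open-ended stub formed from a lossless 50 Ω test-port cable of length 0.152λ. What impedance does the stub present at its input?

Z_in ≈ −j35.4 Ω

βl = 2π × 0.152 = 54.7°
tan(βl) = 1.41
For an open-ended stub, Z_in = −jZ_0·cot(βl) = −jZ_0/tan(βl)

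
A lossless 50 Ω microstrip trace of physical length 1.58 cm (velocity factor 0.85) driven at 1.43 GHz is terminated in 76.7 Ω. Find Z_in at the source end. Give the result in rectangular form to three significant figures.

Z_in ≈ 55.7 − j22 Ω

λ = v/f = 0.85·c / 1.43 GHz = 0.178 m
βl = 2π·l/λ = 2π × 0.0886 = 31.9°
tan(βl) = tan(31.9°) = 0.622
Z_in = Z_0·(Z_L + jZ_0·tanβl)/(Z_0 + jZ_L·tanβl)
     = 50·(76.7 + j31.1)/(50 + j47.7)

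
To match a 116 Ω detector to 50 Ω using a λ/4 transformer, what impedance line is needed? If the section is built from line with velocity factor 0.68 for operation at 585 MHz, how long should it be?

Z_qwt = √(Z_0·R_L) = √(50 × 116) = √5800
λ = 0.68·c/f = 0.349 m, so l = λ/4 = 0.0872 m

Z_qwt ≈ 76.2 Ω; length ≈ 8.72 cm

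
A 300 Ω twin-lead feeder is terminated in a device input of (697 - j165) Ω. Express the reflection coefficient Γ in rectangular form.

Γ ≈ 0.414 − j0.0969

Γ = (Z_L − Z_0)/(Z_L + Z_0) = (397 − j165)/(997 − j165)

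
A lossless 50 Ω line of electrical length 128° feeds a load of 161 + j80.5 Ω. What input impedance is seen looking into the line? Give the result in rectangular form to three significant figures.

Z_in ≈ 16.1 + j27.1 Ω

tan(βl) = tan(128°) = -1.28
Z_in = Z_0·(Z_L + jZ_0·tanβl)/(Z_0 + jZ_L·tanβl)
     = 50·(161 + j16.5)/(153 − j206)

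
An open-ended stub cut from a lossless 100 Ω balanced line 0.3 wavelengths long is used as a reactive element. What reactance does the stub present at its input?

βl = 2π × 0.3 = 108°
tan(βl) = -3.08
For an open-ended stub, Z_in = −jZ_0·cot(βl) = −jZ_0/tan(βl)

X_in ≈ 32.5 Ω (inductive)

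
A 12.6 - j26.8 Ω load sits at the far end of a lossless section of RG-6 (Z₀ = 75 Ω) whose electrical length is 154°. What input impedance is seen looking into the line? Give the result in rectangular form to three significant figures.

Z_in ≈ 22.7 − j74.5 Ω

tan(βl) = tan(154°) = -0.488
Z_in = Z_0·(Z_L + jZ_0·tanβl)/(Z_0 + jZ_L·tanβl)
     = 75·(12.6 − j63.4)/(61.9 − j6.15)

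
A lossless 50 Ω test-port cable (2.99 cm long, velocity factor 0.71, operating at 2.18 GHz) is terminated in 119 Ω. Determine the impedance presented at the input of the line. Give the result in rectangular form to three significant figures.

λ = v/f = 0.71·c / 2.18 GHz = 0.0977 m
βl = 2π·l/λ = 2π × 0.306 = 110°
tan(βl) = tan(110°) = -2.72
Z_in = Z_0·(Z_L + jZ_0·tanβl)/(Z_0 + jZ_L·tanβl)
     = 50·(119 − j136)/(50 − j324)

Z_in ≈ 23.3 + j14.8 Ω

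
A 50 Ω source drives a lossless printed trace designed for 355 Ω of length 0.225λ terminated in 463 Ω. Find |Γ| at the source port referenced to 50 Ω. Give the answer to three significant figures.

|Γ| ≈ 0.694

βl = 2π × 0.225 = 81°
tan(βl) = 6.31
Z_in = Z_0·(Z_L + jZ_0·tanβl)/(Z_0 + jZ_L·tanβl) = 275 − j22.8 Ω
Γ_s = (Z_in − Z_s)/(Z_in + Z_s) = (225 − j22.8)/(325 − j22.8), |Γ_s| = 0.694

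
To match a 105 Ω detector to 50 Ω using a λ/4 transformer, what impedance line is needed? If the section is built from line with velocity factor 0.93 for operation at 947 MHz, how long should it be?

Z_qwt ≈ 72.5 Ω; length ≈ 7.37 cm

Z_qwt = √(Z_0·R_L) = √(50 × 105) = √5250
λ = 0.93·c/f = 0.295 m, so l = λ/4 = 0.0737 m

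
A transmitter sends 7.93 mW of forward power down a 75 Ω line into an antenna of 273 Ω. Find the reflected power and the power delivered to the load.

P_reflected ≈ 2.57 mW; P_delivered ≈ 5.36 mW

Γ = (273 − 75)/(273 + 75) = 0.569
|Γ|² = 0.324
P_refl = |Γ|²·P_inc = 2.57 mW, P_del = (1 − |Γ|²)·P_inc = 5.36 mW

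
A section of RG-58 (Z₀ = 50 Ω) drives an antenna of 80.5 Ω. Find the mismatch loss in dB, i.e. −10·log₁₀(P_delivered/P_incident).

Γ = (80.5 − 50)/(80.5 + 50) = 0.234
|Γ|² = 0.0546, so P_del/P_inc = 1 − |Γ|² = 0.945
ML = −10·log₁₀(1 − |Γ|²)

mismatch loss ≈ 0.244 dB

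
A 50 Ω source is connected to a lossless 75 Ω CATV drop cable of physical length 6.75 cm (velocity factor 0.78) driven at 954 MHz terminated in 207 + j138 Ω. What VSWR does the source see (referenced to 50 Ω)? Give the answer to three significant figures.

VSWR ≈ 2.74

λ = v/f = 0.78·c / 954 MHz = 0.245 m
βl = 2π·l/λ = 2π × 0.275 = 99.1°
tan(βl) = -6.26
Z_in = Z_0·(Z_L + jZ_0·tanβl)/(Z_0 + jZ_L·tanβl) = 18.3 − j1.27 Ω
Γ_s = (Z_in − Z_s)/(Z_in + Z_s) = (-31.7 − j1.27)/(68.3 − j1.27), |Γ_s| = 0.465
VSWR = (1 + |Γ_s|)/(1 − |Γ_s|)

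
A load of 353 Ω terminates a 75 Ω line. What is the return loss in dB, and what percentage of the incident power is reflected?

Γ = (353 − 75)/(353 + 75) = 0.65
RL = −20·log₁₀(0.65) = 3.75 dB
P_refl/P_inc = |Γ|² = 0.422

RL ≈ 3.75 dB; 42.2% of incident power reflected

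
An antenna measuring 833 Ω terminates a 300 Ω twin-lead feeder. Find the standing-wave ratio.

Γ = (833 − 300)/(833 + 300) = 0.47
VSWR = (1 + 0.47)/(1 − 0.47)

VSWR ≈ 2.78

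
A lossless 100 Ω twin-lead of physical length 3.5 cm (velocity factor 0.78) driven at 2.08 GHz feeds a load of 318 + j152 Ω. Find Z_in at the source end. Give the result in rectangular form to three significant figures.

λ = v/f = 0.78·c / 2.08 GHz = 0.113 m
βl = 2π·l/λ = 2π × 0.311 = 112°
tan(βl) = tan(112°) = -2.48
Z_in = Z_0·(Z_L + jZ_0·tanβl)/(Z_0 + jZ_L·tanβl)
     = 100·(318 − j95.5)/(476 − j787)

Z_in ≈ 26.8 + j24.2 Ω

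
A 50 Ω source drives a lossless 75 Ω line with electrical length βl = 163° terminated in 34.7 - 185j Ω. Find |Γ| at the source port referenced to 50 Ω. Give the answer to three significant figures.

|Γ| ≈ 0.918

tan(βl) = -0.306
Z_in = Z_0·(Z_L + jZ_0·tanβl)/(Z_0 + jZ_L·tanβl) = 472 − j574 Ω
Γ_s = (Z_in − Z_s)/(Z_in + Z_s) = (422 − j574)/(522 − j574), |Γ_s| = 0.918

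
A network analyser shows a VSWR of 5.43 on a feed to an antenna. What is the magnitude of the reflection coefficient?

|Γ| = (S − 1)/(S + 1) = (5.43 − 1)/(5.43 + 1) = 4.43/6.43

|Γ| ≈ 0.689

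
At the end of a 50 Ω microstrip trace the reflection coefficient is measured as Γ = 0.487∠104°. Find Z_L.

Z_L ≈ 25.9 + j32.1 Ω

Z_L = Z_0·(1 + Γ)/(1 − Γ) = 50·(0.882 + j0.473)/(1.12 − j0.473)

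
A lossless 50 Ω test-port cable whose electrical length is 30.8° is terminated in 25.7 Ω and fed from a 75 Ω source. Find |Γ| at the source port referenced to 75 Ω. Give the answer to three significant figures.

|Γ| ≈ 0.438

tan(βl) = 0.596
Z_in = Z_0·(Z_L + jZ_0·tanβl)/(Z_0 + jZ_L·tanβl) = 31.8 + j20 Ω
Γ_s = (Z_in − Z_s)/(Z_in + Z_s) = (-43.2 + j20)/(107 + j20), |Γ_s| = 0.438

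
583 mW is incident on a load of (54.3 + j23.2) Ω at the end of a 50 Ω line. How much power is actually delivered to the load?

P_delivered ≈ 555 mW

|Γ| = |(4.3 + j23.2)/(104.3 + j23.2)| = 0.221
|Γ|² = 0.0488
P_refl = |Γ|²·P_inc = 28.4 mW, P_del = (1 − |Γ|²)·P_inc = 555 mW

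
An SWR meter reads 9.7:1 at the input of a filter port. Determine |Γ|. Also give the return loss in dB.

|Γ| = (S − 1)/(S + 1) = (9.7 − 1)/(9.7 + 1) = 8.7/10.7
RL = −20·log₁₀|Γ| = −20·log₁₀(0.813)

|Γ| ≈ 0.813; return loss ≈ 1.8 dB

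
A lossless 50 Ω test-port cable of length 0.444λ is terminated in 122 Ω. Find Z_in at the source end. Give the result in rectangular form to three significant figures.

Z_in ≈ 76.8 + j50.4 Ω

βl = 2π × 0.444 = 160°
tan(βl) = tan(160°) = -0.367
Z_in = Z_0·(Z_L + jZ_0·tanβl)/(Z_0 + jZ_L·tanβl)
     = 50·(122 − j18.4)/(50 − j44.8)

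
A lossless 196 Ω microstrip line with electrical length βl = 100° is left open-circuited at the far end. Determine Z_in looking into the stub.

Z_in ≈ +j34.6 Ω

tan(βl) = -5.67
For an open-circuited stub, Z_in = −jZ_0·cot(βl) = −jZ_0/tan(βl)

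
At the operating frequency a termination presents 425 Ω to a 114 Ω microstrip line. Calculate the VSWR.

VSWR ≈ 3.73

Γ = (425 − 114)/(425 + 114) = 0.577
VSWR = (1 + 0.577)/(1 − 0.577)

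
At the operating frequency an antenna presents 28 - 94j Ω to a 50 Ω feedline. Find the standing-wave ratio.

Γ = (Z_L − Z_0)/(Z_L + Z_0) = (-22 − j94)/(78 − j94)
|Γ| = 96.5/122 = 0.79
VSWR = (1 + |Γ|)/(1 − |Γ|) = 1.79/0.21

VSWR ≈ 8.54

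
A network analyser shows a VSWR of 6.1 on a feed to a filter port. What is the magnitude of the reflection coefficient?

|Γ| ≈ 0.718

|Γ| = (S − 1)/(S + 1) = (6.1 − 1)/(6.1 + 1) = 5.1/7.1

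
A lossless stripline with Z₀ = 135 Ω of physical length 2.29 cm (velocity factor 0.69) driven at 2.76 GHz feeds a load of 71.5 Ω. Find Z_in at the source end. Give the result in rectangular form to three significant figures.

Z_in ≈ 196 − j85.5 Ω

λ = v/f = 0.69·c / 2.76 GHz = 0.075 m
βl = 2π·l/λ = 2π × 0.305 = 110°
tan(βl) = tan(110°) = -2.76
Z_in = Z_0·(Z_L + jZ_0·tanβl)/(Z_0 + jZ_L·tanβl)
     = 135·(71.5 − j373)/(135 − j197)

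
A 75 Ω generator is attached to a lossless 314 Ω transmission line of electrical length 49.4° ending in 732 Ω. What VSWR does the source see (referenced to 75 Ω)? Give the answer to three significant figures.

tan(βl) = 1.17
Z_in = Z_0·(Z_L + jZ_0·tanβl)/(Z_0 + jZ_L·tanβl) = 206 − j193 Ω
Γ_s = (Z_in − Z_s)/(Z_in + Z_s) = (131 − j193)/(281 − j193), |Γ_s| = 0.685
VSWR = (1 + |Γ_s|)/(1 − |Γ_s|)

VSWR ≈ 5.35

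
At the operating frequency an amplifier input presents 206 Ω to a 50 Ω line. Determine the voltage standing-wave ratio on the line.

Γ = (206 − 50)/(206 + 50) = 0.609
VSWR = (1 + 0.609)/(1 − 0.609)

VSWR ≈ 4.12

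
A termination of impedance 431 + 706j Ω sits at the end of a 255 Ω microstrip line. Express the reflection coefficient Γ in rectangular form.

Γ ≈ 0.639 + j0.372

Γ = (Z_L − Z_0)/(Z_L + Z_0) = (176 + j706)/(686 + j706)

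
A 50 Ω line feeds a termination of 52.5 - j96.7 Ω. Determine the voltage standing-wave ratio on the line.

VSWR ≈ 5.38

Γ = (Z_L − Z_0)/(Z_L + Z_0) = (2.5 − j96.7)/(102.5 − j96.7)
|Γ| = 96.7/141 = 0.686
VSWR = (1 + |Γ|)/(1 − |Γ|) = 1.69/0.314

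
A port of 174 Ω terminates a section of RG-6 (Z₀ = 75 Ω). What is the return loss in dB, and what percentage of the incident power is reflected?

Γ = (174 − 75)/(174 + 75) = 0.398
RL = −20·log₁₀(0.398) = 8.01 dB
P_refl/P_inc = |Γ|² = 0.158

RL ≈ 8.01 dB; 15.8% of incident power reflected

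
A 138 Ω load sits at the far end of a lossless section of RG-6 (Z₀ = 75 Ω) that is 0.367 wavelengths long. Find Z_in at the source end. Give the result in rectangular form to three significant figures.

βl = 2π × 0.367 = 132°
tan(βl) = tan(132°) = -1.11
Z_in = Z_0·(Z_L + jZ_0·tanβl)/(Z_0 + jZ_L·tanβl)
     = 75·(138 − j82.9)/(75 − j153)

Z_in ≈ 59.7 + j38.5 Ω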